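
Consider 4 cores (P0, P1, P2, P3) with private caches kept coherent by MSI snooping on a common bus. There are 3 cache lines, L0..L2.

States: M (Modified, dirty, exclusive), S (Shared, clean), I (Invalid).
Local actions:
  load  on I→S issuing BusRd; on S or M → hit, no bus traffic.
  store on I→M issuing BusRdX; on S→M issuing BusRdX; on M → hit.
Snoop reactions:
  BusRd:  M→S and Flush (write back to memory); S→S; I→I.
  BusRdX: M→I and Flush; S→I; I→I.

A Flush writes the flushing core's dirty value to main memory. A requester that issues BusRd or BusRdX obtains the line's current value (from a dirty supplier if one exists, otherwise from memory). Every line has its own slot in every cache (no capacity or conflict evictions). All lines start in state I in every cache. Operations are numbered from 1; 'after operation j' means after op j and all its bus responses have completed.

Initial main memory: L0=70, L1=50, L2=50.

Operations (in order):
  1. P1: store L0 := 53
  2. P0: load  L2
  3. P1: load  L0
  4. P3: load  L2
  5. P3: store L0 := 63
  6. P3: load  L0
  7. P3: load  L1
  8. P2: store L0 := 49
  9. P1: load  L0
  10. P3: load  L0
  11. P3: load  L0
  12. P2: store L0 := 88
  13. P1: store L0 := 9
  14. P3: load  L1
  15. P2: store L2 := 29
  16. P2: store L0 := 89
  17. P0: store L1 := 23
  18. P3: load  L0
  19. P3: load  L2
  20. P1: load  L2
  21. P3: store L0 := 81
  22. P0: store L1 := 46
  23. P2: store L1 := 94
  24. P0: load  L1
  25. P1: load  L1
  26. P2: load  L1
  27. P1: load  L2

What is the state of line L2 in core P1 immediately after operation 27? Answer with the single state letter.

1. P1: store L0 := 53  bus=[BusRdX]  L0: P0=I P1=M P2=I P3=I  mem[L0]=70
2. P0: load  L2  bus=[BusRd]  L2: P0=S P1=I P2=I P3=I  mem[L2]=50
3. P1: load  L0  bus=[-]  L0: P0=I P1=M P2=I P3=I  mem[L0]=70
4. P3: load  L2  bus=[BusRd]  L2: P0=S P1=I P2=I P3=S  mem[L2]=50
5. P3: store L0 := 63  bus=[BusRdX,Flush]  L0: P0=I P1=I P2=I P3=M  mem[L0]=53
6. P3: load  L0  bus=[-]  L0: P0=I P1=I P2=I P3=M  mem[L0]=53
7. P3: load  L1  bus=[BusRd]  L1: P0=I P1=I P2=I P3=S  mem[L1]=50
8. P2: store L0 := 49  bus=[BusRdX,Flush]  L0: P0=I P1=I P2=M P3=I  mem[L0]=63
9. P1: load  L0  bus=[BusRd,Flush]  L0: P0=I P1=S P2=S P3=I  mem[L0]=49
10. P3: load  L0  bus=[BusRd]  L0: P0=I P1=S P2=S P3=S  mem[L0]=49
11. P3: load  L0  bus=[-]  L0: P0=I P1=S P2=S P3=S  mem[L0]=49
12. P2: store L0 := 88  bus=[BusRdX]  L0: P0=I P1=I P2=M P3=I  mem[L0]=49
13. P1: store L0 := 9  bus=[BusRdX,Flush]  L0: P0=I P1=M P2=I P3=I  mem[L0]=88
14. P3: load  L1  bus=[-]  L1: P0=I P1=I P2=I P3=S  mem[L1]=50
15. P2: store L2 := 29  bus=[BusRdX]  L2: P0=I P1=I P2=M P3=I  mem[L2]=50
16. P2: store L0 := 89  bus=[BusRdX,Flush]  L0: P0=I P1=I P2=M P3=I  mem[L0]=9
17. P0: store L1 := 23  bus=[BusRdX]  L1: P0=M P1=I P2=I P3=I  mem[L1]=50
18. P3: load  L0  bus=[BusRd,Flush]  L0: P0=I P1=I P2=S P3=S  mem[L0]=89
19. P3: load  L2  bus=[BusRd,Flush]  L2: P0=I P1=I P2=S P3=S  mem[L2]=29
20. P1: load  L2  bus=[BusRd]  L2: P0=I P1=S P2=S P3=S  mem[L2]=29
21. P3: store L0 := 81  bus=[BusRdX]  L0: P0=I P1=I P2=I P3=M  mem[L0]=89
22. P0: store L1 := 46  bus=[-]  L1: P0=M P1=I P2=I P3=I  mem[L1]=50
23. P2: store L1 := 94  bus=[BusRdX,Flush]  L1: P0=I P1=I P2=M P3=I  mem[L1]=46
24. P0: load  L1  bus=[BusRd,Flush]  L1: P0=S P1=I P2=S P3=I  mem[L1]=94
25. P1: load  L1  bus=[BusRd]  L1: P0=S P1=S P2=S P3=I  mem[L1]=94
26. P2: load  L1  bus=[-]  L1: P0=S P1=S P2=S P3=I  mem[L1]=94
27. P1: load  L2  bus=[-]  L2: P0=I P1=S P2=S P3=S  mem[L2]=29

state = S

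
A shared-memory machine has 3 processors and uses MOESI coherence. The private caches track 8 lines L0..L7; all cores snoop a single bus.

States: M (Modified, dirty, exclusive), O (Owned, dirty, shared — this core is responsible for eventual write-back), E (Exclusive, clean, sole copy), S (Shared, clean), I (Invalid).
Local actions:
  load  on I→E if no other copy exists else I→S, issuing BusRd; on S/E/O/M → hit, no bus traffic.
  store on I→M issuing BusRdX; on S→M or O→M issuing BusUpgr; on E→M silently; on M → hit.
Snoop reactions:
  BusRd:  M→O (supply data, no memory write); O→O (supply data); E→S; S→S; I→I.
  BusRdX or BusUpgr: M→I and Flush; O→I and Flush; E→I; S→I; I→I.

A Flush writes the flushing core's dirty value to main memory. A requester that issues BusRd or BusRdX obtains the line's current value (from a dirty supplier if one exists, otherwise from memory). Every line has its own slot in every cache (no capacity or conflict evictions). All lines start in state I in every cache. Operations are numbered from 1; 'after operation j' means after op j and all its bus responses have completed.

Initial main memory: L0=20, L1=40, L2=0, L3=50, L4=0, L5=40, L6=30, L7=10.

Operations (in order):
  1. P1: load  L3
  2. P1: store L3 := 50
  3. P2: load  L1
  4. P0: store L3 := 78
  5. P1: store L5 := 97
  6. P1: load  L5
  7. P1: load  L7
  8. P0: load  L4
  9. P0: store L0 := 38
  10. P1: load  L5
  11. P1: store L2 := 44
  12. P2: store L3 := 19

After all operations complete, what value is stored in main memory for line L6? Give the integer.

step 1: P1: load  L3  ⟶  IEI  (L3)  txn=BusRd  M[L3]=50
step 2: P1: store L3 := 50  ⟶  IMI  (L3)  txn=∅  M[L3]=50
step 3: P2: load  L1  ⟶  IIE  (L1)  txn=BusRd  M[L1]=40
step 4: P0: store L3 := 78  ⟶  MII  (L3)  txn=BusRdX+Flush  M[L3]=50
step 5: P1: store L5 := 97  ⟶  IMI  (L5)  txn=BusRdX  M[L5]=40
step 6: P1: load  L5  ⟶  IMI  (L5)  txn=∅  M[L5]=40
step 7: P1: load  L7  ⟶  IEI  (L7)  txn=BusRd  M[L7]=10
step 8: P0: load  L4  ⟶  EII  (L4)  txn=BusRd  M[L4]=0
step 9: P0: store L0 := 38  ⟶  MII  (L0)  txn=BusRdX  M[L0]=20
step 10: P1: load  L5  ⟶  IMI  (L5)  txn=∅  M[L5]=40
step 11: P1: store L2 := 44  ⟶  IMI  (L2)  txn=BusRdX  M[L2]=0
step 12: P2: store L3 := 19  ⟶  IIM  (L3)  txn=BusRdX+Flush  M[L3]=78

memory[L6] = 30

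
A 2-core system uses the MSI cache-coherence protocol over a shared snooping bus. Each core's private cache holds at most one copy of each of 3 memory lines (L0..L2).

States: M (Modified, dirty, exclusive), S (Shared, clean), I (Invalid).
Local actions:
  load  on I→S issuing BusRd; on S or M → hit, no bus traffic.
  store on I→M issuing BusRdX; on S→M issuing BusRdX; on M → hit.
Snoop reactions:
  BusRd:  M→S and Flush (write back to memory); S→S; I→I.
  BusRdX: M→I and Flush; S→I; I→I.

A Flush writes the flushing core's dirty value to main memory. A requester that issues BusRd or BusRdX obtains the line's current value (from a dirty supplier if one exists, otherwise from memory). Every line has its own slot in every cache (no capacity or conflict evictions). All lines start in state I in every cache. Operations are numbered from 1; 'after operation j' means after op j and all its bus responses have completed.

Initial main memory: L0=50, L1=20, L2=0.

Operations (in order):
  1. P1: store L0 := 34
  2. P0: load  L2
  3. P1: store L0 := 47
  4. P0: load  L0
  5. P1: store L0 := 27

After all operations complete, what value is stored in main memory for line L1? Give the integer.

  op1 P1: store L0 := 34 → I/M on L0; bus BusRdX; mem=50
  op2 P0: load  L2 → S/I on L2; bus BusRd; mem=0
  op3 P1: store L0 := 47 → I/M on L0; bus (none); mem=50
  op4 P0: load  L0 → S/S on L0; bus BusRd Flush; mem=47
  op5 P1: store L0 := 27 → I/M on L0; bus BusRdX; mem=47

memory[L1] = 20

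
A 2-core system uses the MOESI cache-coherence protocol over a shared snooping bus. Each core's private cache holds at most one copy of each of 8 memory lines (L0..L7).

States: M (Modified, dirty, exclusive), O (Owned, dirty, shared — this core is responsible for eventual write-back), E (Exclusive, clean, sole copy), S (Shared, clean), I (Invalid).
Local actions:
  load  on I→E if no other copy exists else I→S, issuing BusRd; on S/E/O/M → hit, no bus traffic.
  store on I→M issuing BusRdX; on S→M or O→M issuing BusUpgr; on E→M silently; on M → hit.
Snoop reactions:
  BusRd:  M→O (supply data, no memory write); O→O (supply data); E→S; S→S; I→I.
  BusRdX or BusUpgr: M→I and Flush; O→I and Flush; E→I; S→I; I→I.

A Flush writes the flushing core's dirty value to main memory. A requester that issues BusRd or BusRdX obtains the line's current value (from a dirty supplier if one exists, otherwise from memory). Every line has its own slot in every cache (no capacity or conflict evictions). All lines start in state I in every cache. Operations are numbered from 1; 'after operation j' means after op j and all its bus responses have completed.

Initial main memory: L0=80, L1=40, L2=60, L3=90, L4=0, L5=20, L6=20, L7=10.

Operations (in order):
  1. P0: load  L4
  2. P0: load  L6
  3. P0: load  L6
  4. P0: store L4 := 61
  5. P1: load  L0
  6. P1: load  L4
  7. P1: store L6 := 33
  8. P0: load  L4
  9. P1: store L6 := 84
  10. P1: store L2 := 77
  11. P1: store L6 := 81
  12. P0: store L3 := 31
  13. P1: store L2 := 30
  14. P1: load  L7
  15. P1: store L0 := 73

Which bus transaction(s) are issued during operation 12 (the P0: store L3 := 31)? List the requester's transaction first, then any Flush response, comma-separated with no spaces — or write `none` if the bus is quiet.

bus = BusRdX

[1] P0: load  L4 | P0:E(0), P1:I | bus: BusRd
[2] P0: load  L6 | P0:E(20), P1:I | bus: BusRd
[3] P0: load  L6 | P0:E(20), P1:I | bus: none
[4] P0: store L4 := 61 | P0:M(61), P1:I | bus: none
[5] P1: load  L0 | P0:I, P1:E(80) | bus: BusRd
[6] P1: load  L4 | P0:O(61), P1:S(61) | bus: BusRd
[7] P1: store L6 := 33 | P0:I, P1:M(33) | bus: BusRdX
[8] P0: load  L4 | P0:O(61), P1:S(61) | bus: none
[9] P1: store L6 := 84 | P0:I, P1:M(84) | bus: none
[10] P1: store L2 := 77 | P0:I, P1:M(77) | bus: BusRdX
[11] P1: store L6 := 81 | P0:I, P1:M(81) | bus: none
[12] P0: store L3 := 31 | P0:M(31), P1:I | bus: BusRdX
[13] P1: store L2 := 30 | P0:I, P1:M(30) | bus: none
[14] P1: load  L7 | P0:I, P1:E(10) | bus: BusRd
[15] P1: store L0 := 73 | P0:I, P1:M(73) | bus: none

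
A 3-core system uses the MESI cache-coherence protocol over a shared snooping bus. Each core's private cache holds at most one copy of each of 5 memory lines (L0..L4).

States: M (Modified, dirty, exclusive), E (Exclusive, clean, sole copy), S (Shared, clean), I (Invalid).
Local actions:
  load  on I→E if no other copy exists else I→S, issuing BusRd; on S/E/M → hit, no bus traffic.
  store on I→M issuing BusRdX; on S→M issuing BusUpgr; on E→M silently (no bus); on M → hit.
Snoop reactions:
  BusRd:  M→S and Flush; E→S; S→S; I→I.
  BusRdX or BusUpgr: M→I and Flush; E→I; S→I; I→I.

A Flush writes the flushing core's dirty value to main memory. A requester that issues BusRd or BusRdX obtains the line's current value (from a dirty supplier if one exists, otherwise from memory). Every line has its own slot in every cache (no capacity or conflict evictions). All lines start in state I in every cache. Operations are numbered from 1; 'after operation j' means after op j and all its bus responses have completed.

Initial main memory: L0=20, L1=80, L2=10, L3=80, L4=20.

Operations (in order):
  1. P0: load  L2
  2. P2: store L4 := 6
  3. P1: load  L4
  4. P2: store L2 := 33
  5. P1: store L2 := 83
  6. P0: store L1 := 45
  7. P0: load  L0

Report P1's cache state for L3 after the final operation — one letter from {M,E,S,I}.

state = I

step 1: P0: load  L2  ⟶  EII  (L2)  txn=BusRd  M[L2]=10
step 2: P2: store L4 := 6  ⟶  IIM  (L4)  txn=BusRdX  M[L4]=20
step 3: P1: load  L4  ⟶  ISS  (L4)  txn=BusRd+Flush  M[L4]=6
step 4: P2: store L2 := 33  ⟶  IIM  (L2)  txn=BusRdX  M[L2]=10
step 5: P1: store L2 := 83  ⟶  IMI  (L2)  txn=BusRdX+Flush  M[L2]=33
step 6: P0: store L1 := 45  ⟶  MII  (L1)  txn=BusRdX  M[L1]=80
step 7: P0: load  L0  ⟶  EII  (L0)  txn=BusRd  M[L0]=20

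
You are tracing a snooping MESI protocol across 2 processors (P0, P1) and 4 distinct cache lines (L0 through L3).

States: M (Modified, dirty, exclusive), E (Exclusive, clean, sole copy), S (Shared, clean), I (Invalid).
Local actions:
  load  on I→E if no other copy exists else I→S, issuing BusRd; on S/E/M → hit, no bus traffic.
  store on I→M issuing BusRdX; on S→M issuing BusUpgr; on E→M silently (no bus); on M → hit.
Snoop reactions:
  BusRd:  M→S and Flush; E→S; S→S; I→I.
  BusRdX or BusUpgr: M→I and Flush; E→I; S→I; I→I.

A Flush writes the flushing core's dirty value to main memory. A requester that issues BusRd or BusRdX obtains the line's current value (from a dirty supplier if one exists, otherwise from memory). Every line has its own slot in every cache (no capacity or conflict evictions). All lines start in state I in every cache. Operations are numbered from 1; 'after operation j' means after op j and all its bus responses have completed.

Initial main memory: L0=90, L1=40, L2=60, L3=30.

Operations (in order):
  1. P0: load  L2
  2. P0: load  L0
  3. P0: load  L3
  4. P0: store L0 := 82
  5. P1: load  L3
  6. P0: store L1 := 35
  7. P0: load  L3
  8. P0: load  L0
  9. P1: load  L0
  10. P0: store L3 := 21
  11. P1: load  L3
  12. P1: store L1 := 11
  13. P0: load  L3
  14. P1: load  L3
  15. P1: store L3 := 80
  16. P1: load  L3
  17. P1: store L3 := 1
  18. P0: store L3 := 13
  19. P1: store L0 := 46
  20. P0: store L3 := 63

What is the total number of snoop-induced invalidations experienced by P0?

invalidations = 3

1. P0: load  L2  bus=[BusRd]  L2: P0=E P1=I  mem[L2]=60
2. P0: load  L0  bus=[BusRd]  L0: P0=E P1=I  mem[L0]=90
3. P0: load  L3  bus=[BusRd]  L3: P0=E P1=I  mem[L3]=30
4. P0: store L0 := 82  bus=[-]  L0: P0=M P1=I  mem[L0]=90
5. P1: load  L3  bus=[BusRd]  L3: P0=S P1=S  mem[L3]=30
6. P0: store L1 := 35  bus=[BusRdX]  L1: P0=M P1=I  mem[L1]=40
7. P0: load  L3  bus=[-]  L3: P0=S P1=S  mem[L3]=30
8. P0: load  L0  bus=[-]  L0: P0=M P1=I  mem[L0]=90
9. P1: load  L0  bus=[BusRd,Flush]  L0: P0=S P1=S  mem[L0]=82
10. P0: store L3 := 21  bus=[BusUpgr]  L3: P0=M P1=I  mem[L3]=30
11. P1: load  L3  bus=[BusRd,Flush]  L3: P0=S P1=S  mem[L3]=21
12. P1: store L1 := 11  bus=[BusRdX,Flush]  L1: P0=I P1=M  mem[L1]=35
13. P0: load  L3  bus=[-]  L3: P0=S P1=S  mem[L3]=21
14. P1: load  L3  bus=[-]  L3: P0=S P1=S  mem[L3]=21
15. P1: store L3 := 80  bus=[BusUpgr]  L3: P0=I P1=M  mem[L3]=21
16. P1: load  L3  bus=[-]  L3: P0=I P1=M  mem[L3]=21
17. P1: store L3 := 1  bus=[-]  L3: P0=I P1=M  mem[L3]=21
18. P0: store L3 := 13  bus=[BusRdX,Flush]  L3: P0=M P1=I  mem[L3]=1
19. P1: store L0 := 46  bus=[BusUpgr]  L0: P0=I P1=M  mem[L0]=82
20. P0: store L3 := 63  bus=[-]  L3: P0=M P1=I  mem[L3]=1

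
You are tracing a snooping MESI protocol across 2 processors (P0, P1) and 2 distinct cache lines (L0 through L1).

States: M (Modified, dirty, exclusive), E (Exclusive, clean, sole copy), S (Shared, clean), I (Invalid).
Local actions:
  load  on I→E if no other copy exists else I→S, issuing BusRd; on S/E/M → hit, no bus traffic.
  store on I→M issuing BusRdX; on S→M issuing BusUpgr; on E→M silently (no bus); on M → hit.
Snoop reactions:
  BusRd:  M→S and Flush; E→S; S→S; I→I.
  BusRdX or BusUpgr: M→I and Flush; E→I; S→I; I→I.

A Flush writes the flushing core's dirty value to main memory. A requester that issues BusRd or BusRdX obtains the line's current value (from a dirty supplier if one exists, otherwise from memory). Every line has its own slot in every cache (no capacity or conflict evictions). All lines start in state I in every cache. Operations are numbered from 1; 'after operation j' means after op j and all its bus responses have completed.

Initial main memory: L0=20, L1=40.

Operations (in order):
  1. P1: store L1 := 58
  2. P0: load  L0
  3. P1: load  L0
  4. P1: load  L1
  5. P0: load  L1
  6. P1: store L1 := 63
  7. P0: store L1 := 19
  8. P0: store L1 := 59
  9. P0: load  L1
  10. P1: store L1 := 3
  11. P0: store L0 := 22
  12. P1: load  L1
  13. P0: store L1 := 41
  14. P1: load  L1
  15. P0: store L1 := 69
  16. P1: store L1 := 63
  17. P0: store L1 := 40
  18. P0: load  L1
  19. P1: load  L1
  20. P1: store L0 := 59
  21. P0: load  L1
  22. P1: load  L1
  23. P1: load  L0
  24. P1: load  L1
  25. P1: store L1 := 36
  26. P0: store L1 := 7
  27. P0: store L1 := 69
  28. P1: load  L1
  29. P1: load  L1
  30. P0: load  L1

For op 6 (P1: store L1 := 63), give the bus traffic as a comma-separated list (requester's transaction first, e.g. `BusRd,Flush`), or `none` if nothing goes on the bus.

bus = BusUpgr

[1] P1: store L1 := 58 | P0:I, P1:M(58) | bus: BusRdX
[2] P0: load  L0 | P0:E(20), P1:I | bus: BusRd
[3] P1: load  L0 | P0:S(20), P1:S(20) | bus: BusRd
[4] P1: load  L1 | P0:I, P1:M(58) | bus: none
[5] P0: load  L1 | P0:S(58), P1:S(58) | bus: BusRd,Flush
[6] P1: store L1 := 63 | P0:I, P1:M(63) | bus: BusUpgr
[7] P0: store L1 := 19 | P0:M(19), P1:I | bus: BusRdX,Flush
[8] P0: store L1 := 59 | P0:M(59), P1:I | bus: none
[9] P0: load  L1 | P0:M(59), P1:I | bus: none
[10] P1: store L1 := 3 | P0:I, P1:M(3) | bus: BusRdX,Flush
[11] P0: store L0 := 22 | P0:M(22), P1:I | bus: BusUpgr
[12] P1: load  L1 | P0:I, P1:M(3) | bus: none
[13] P0: store L1 := 41 | P0:M(41), P1:I | bus: BusRdX,Flush
[14] P1: load  L1 | P0:S(41), P1:S(41) | bus: BusRd,Flush
[15] P0: store L1 := 69 | P0:M(69), P1:I | bus: BusUpgr
[16] P1: store L1 := 63 | P0:I, P1:M(63) | bus: BusRdX,Flush
[17] P0: store L1 := 40 | P0:M(40), P1:I | bus: BusRdX,Flush
[18] P0: load  L1 | P0:M(40), P1:I | bus: none
[19] P1: load  L1 | P0:S(40), P1:S(40) | bus: BusRd,Flush
[20] P1: store L0 := 59 | P0:I, P1:M(59) | bus: BusRdX,Flush
[21] P0: load  L1 | P0:S(40), P1:S(40) | bus: none
[22] P1: load  L1 | P0:S(40), P1:S(40) | bus: none
[23] P1: load  L0 | P0:I, P1:M(59) | bus: none
[24] P1: load  L1 | P0:S(40), P1:S(40) | bus: none
[25] P1: store L1 := 36 | P0:I, P1:M(36) | bus: BusUpgr
[26] P0: store L1 := 7 | P0:M(7), P1:I | bus: BusRdX,Flush
[27] P0: store L1 := 69 | P0:M(69), P1:I | bus: none
[28] P1: load  L1 | P0:S(69), P1:S(69) | bus: BusRd,Flush
[29] P1: load  L1 | P0:S(69), P1:S(69) | bus: none
[30] P0: load  L1 | P0:S(69), P1:S(69) | bus: none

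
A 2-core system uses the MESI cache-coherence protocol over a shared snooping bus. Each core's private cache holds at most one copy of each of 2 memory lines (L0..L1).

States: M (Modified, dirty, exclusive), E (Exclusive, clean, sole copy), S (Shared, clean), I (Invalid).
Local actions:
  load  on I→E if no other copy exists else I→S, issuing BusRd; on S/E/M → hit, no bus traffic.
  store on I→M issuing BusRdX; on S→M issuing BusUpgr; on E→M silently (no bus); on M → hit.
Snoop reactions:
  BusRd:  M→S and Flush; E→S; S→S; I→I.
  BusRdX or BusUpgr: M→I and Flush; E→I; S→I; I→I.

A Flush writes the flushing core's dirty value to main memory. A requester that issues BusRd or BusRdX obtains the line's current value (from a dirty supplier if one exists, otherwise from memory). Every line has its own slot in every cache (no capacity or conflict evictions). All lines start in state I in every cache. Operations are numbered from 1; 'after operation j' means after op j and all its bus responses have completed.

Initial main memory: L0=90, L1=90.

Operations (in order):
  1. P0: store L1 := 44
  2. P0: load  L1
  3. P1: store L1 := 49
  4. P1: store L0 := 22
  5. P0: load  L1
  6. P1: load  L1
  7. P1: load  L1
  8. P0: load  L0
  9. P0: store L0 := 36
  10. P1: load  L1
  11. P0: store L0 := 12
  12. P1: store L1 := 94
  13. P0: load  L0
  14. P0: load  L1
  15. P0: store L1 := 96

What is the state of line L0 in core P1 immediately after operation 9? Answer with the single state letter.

state = I

1. P0: store L1 := 44  bus=[BusRdX]  L1: P0=M P1=I  mem[L1]=90
2. P0: load  L1  bus=[-]  L1: P0=M P1=I  mem[L1]=90
3. P1: store L1 := 49  bus=[BusRdX,Flush]  L1: P0=I P1=M  mem[L1]=44
4. P1: store L0 := 22  bus=[BusRdX]  L0: P0=I P1=M  mem[L0]=90
5. P0: load  L1  bus=[BusRd,Flush]  L1: P0=S P1=S  mem[L1]=49
6. P1: load  L1  bus=[-]  L1: P0=S P1=S  mem[L1]=49
7. P1: load  L1  bus=[-]  L1: P0=S P1=S  mem[L1]=49
8. P0: load  L0  bus=[BusRd,Flush]  L0: P0=S P1=S  mem[L0]=22
9. P0: store L0 := 36  bus=[BusUpgr]  L0: P0=M P1=I  mem[L0]=22
10. P1: load  L1  bus=[-]  L1: P0=S P1=S  mem[L1]=49
11. P0: store L0 := 12  bus=[-]  L0: P0=M P1=I  mem[L0]=22
12. P1: store L1 := 94  bus=[BusUpgr]  L1: P0=I P1=M  mem[L1]=49
13. P0: load  L0  bus=[-]  L0: P0=M P1=I  mem[L0]=22
14. P0: load  L1  bus=[BusRd,Flush]  L1: P0=S P1=S  mem[L1]=94
15. P0: store L1 := 96  bus=[BusUpgr]  L1: P0=M P1=I  mem[L1]=94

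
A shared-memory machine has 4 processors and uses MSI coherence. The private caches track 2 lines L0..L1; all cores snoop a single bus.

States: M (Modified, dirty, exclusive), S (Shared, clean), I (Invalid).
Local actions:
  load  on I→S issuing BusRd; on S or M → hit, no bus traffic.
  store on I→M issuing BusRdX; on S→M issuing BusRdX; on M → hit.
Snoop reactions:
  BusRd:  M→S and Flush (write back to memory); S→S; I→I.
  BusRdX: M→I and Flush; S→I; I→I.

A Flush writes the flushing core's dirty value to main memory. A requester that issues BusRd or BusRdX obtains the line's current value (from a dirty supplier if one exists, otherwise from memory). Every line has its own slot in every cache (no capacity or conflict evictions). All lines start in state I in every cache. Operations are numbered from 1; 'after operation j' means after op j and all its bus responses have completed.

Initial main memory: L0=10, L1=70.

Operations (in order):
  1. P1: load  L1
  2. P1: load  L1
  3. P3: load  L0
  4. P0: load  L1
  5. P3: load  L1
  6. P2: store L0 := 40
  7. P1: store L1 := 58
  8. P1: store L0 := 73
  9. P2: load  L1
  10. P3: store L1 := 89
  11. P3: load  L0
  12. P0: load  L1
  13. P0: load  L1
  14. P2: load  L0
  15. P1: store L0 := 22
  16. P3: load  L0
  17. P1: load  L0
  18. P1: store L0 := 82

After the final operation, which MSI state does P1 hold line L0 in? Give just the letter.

state = M

  op1 P1: load  L1 → I/S/I/I on L1; bus BusRd; mem=70
  op2 P1: load  L1 → I/S/I/I on L1; bus (none); mem=70
  op3 P3: load  L0 → I/I/I/S on L0; bus BusRd; mem=10
  op4 P0: load  L1 → S/S/I/I on L1; bus BusRd; mem=70
  op5 P3: load  L1 → S/S/I/S on L1; bus BusRd; mem=70
  op6 P2: store L0 := 40 → I/I/M/I on L0; bus BusRdX; mem=10
  op7 P1: store L1 := 58 → I/M/I/I on L1; bus BusRdX; mem=70
  op8 P1: store L0 := 73 → I/M/I/I on L0; bus BusRdX Flush; mem=40
  op9 P2: load  L1 → I/S/S/I on L1; bus BusRd Flush; mem=58
  op10 P3: store L1 := 89 → I/I/I/M on L1; bus BusRdX; mem=58
  op11 P3: load  L0 → I/S/I/S on L0; bus BusRd Flush; mem=73
  op12 P0: load  L1 → S/I/I/S on L1; bus BusRd Flush; mem=89
  op13 P0: load  L1 → S/I/I/S on L1; bus (none); mem=89
  op14 P2: load  L0 → I/S/S/S on L0; bus BusRd; mem=73
  op15 P1: store L0 := 22 → I/M/I/I on L0; bus BusRdX; mem=73
  op16 P3: load  L0 → I/S/I/S on L0; bus BusRd Flush; mem=22
  op17 P1: load  L0 → I/S/I/S on L0; bus (none); mem=22
  op18 P1: store L0 := 82 → I/M/I/I on L0; bus BusRdX; mem=22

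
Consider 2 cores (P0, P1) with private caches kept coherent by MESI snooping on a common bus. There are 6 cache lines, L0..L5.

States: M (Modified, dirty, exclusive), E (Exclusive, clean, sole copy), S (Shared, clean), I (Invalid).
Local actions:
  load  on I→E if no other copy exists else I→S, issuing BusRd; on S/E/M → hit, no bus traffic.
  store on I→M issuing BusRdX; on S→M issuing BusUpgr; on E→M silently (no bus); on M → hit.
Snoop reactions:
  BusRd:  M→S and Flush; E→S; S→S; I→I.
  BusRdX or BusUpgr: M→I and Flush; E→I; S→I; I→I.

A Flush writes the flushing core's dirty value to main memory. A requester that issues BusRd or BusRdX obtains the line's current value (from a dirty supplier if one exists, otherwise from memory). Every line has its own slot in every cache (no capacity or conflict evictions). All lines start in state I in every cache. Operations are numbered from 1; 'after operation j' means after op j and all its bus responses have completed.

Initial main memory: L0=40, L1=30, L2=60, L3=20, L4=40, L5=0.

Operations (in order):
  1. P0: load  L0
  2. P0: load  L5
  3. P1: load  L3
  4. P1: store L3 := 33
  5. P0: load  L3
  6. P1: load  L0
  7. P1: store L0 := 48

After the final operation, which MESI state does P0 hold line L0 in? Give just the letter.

state = I

1. P0: load  L0  bus=[BusRd]  L0: P0=E P1=I  mem[L0]=40
2. P0: load  L5  bus=[BusRd]  L5: P0=E P1=I  mem[L5]=0
3. P1: load  L3  bus=[BusRd]  L3: P0=I P1=E  mem[L3]=20
4. P1: store L3 := 33  bus=[-]  L3: P0=I P1=M  mem[L3]=20
5. P0: load  L3  bus=[BusRd,Flush]  L3: P0=S P1=S  mem[L3]=33
6. P1: load  L0  bus=[BusRd]  L0: P0=S P1=S  mem[L0]=40
7. P1: store L0 := 48  bus=[BusUpgr]  L0: P0=I P1=M  mem[L0]=40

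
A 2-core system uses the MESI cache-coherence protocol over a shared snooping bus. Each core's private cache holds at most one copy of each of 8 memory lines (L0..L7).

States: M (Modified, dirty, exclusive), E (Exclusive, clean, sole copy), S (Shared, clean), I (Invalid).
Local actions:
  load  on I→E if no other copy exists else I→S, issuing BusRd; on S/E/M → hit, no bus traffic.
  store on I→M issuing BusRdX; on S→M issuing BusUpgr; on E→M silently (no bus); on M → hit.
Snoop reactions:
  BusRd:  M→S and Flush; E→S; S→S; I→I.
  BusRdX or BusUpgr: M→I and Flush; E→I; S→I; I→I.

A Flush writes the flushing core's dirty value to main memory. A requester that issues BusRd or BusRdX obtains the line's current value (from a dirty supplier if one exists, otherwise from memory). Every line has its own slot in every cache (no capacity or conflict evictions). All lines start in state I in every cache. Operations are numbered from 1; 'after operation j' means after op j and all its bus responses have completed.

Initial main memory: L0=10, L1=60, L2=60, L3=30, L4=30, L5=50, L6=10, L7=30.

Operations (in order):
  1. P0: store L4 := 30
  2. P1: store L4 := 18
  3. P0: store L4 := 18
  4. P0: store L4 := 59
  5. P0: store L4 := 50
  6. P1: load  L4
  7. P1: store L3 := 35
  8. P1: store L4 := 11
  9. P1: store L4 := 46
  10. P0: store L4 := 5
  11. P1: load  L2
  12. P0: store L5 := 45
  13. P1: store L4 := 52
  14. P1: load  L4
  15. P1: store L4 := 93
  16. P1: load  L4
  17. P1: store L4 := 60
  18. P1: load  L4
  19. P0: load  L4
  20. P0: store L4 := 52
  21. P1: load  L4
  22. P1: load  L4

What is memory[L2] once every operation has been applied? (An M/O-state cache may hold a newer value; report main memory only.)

memory[L2] = 60

  op1 P0: store L4 := 30 → M/I on L4; bus BusRdX; mem=30
  op2 P1: store L4 := 18 → I/M on L4; bus BusRdX Flush; mem=30
  op3 P0: store L4 := 18 → M/I on L4; bus BusRdX Flush; mem=18
  op4 P0: store L4 := 59 → M/I on L4; bus (none); mem=18
  op5 P0: store L4 := 50 → M/I on L4; bus (none); mem=18
  op6 P1: load  L4 → S/S on L4; bus BusRd Flush; mem=50
  op7 P1: store L3 := 35 → I/M on L3; bus BusRdX; mem=30
  op8 P1: store L4 := 11 → I/M on L4; bus BusUpgr; mem=50
  op9 P1: store L4 := 46 → I/M on L4; bus (none); mem=50
  op10 P0: store L4 := 5 → M/I on L4; bus BusRdX Flush; mem=46
  op11 P1: load  L2 → I/E on L2; bus BusRd; mem=60
  op12 P0: store L5 := 45 → M/I on L5; bus BusRdX; mem=50
  op13 P1: store L4 := 52 → I/M on L4; bus BusRdX Flush; mem=5
  op14 P1: load  L4 → I/M on L4; bus (none); mem=5
  op15 P1: store L4 := 93 → I/M on L4; bus (none); mem=5
  op16 P1: load  L4 → I/M on L4; bus (none); mem=5
  op17 P1: store L4 := 60 → I/M on L4; bus (none); mem=5
  op18 P1: load  L4 → I/M on L4; bus (none); mem=5
  op19 P0: load  L4 → S/S on L4; bus BusRd Flush; mem=60
  op20 P0: store L4 := 52 → M/I on L4; bus BusUpgr; mem=60
  op21 P1: load  L4 → S/S on L4; bus BusRd Flush; mem=52
  op22 P1: load  L4 → S/S on L4; bus (none); mem=52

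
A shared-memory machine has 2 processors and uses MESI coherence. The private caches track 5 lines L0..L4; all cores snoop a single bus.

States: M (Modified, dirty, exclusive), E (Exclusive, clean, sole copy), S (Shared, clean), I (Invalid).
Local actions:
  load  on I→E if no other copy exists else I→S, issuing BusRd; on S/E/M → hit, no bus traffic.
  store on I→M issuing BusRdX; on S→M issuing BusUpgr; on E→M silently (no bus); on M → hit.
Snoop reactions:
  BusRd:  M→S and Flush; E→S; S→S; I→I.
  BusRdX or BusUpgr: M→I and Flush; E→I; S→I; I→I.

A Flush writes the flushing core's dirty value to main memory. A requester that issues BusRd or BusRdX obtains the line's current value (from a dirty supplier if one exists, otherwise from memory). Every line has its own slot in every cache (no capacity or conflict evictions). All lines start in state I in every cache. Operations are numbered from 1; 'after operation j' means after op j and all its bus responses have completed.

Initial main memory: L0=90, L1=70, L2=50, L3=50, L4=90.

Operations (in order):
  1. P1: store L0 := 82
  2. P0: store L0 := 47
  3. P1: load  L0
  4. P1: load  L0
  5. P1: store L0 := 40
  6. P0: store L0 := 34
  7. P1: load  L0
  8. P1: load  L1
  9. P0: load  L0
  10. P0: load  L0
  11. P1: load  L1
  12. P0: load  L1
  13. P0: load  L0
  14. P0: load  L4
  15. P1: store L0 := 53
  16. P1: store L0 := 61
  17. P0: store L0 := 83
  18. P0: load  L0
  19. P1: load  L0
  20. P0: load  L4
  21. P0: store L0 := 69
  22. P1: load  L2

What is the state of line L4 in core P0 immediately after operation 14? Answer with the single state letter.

1. P1: store L0 := 82  bus=[BusRdX]  L0: P0=I P1=M  mem[L0]=90
2. P0: store L0 := 47  bus=[BusRdX,Flush]  L0: P0=M P1=I  mem[L0]=82
3. P1: load  L0  bus=[BusRd,Flush]  L0: P0=S P1=S  mem[L0]=47
4. P1: load  L0  bus=[-]  L0: P0=S P1=S  mem[L0]=47
5. P1: store L0 := 40  bus=[BusUpgr]  L0: P0=I P1=M  mem[L0]=47
6. P0: store L0 := 34  bus=[BusRdX,Flush]  L0: P0=M P1=I  mem[L0]=40
7. P1: load  L0  bus=[BusRd,Flush]  L0: P0=S P1=S  mem[L0]=34
8. P1: load  L1  bus=[BusRd]  L1: P0=I P1=E  mem[L1]=70
9. P0: load  L0  bus=[-]  L0: P0=S P1=S  mem[L0]=34
10. P0: load  L0  bus=[-]  L0: P0=S P1=S  mem[L0]=34
11. P1: load  L1  bus=[-]  L1: P0=I P1=E  mem[L1]=70
12. P0: load  L1  bus=[BusRd]  L1: P0=S P1=S  mem[L1]=70
13. P0: load  L0  bus=[-]  L0: P0=S P1=S  mem[L0]=34
14. P0: load  L4  bus=[BusRd]  L4: P0=E P1=I  mem[L4]=90
15. P1: store L0 := 53  bus=[BusUpgr]  L0: P0=I P1=M  mem[L0]=34
16. P1: store L0 := 61  bus=[-]  L0: P0=I P1=M  mem[L0]=34
17. P0: store L0 := 83  bus=[BusRdX,Flush]  L0: P0=M P1=I  mem[L0]=61
18. P0: load  L0  bus=[-]  L0: P0=M P1=I  mem[L0]=61
19. P1: load  L0  bus=[BusRd,Flush]  L0: P0=S P1=S  mem[L0]=83
20. P0: load  L4  bus=[-]  L4: P0=E P1=I  mem[L4]=90
21. P0: store L0 := 69  bus=[BusUpgr]  L0: P0=M P1=I  mem[L0]=83
22. P1: load  L2  bus=[BusRd]  L2: P0=I P1=E  mem[L2]=50

state = E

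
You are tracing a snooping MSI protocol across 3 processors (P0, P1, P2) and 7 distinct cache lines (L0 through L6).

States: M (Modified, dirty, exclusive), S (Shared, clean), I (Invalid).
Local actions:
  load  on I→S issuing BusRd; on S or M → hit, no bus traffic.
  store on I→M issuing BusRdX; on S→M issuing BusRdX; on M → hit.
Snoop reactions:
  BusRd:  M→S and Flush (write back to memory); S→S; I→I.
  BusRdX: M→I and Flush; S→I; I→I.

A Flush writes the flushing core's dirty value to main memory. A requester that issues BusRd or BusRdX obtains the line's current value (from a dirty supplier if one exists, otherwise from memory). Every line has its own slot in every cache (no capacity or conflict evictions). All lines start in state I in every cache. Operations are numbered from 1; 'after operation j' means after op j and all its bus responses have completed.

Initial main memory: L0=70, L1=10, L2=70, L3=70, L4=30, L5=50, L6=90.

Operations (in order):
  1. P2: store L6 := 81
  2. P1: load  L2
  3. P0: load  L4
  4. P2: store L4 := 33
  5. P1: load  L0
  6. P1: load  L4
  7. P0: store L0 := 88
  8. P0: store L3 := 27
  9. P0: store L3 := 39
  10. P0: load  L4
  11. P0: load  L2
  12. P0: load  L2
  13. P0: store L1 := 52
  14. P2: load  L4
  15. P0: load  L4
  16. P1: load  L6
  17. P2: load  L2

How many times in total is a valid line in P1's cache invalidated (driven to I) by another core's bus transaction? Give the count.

1. P2: store L6 := 81  bus=[BusRdX]  L6: P0=I P1=I P2=M  mem[L6]=90
2. P1: load  L2  bus=[BusRd]  L2: P0=I P1=S P2=I  mem[L2]=70
3. P0: load  L4  bus=[BusRd]  L4: P0=S P1=I P2=I  mem[L4]=30
4. P2: store L4 := 33  bus=[BusRdX]  L4: P0=I P1=I P2=M  mem[L4]=30
5. P1: load  L0  bus=[BusRd]  L0: P0=I P1=S P2=I  mem[L0]=70
6. P1: load  L4  bus=[BusRd,Flush]  L4: P0=I P1=S P2=S  mem[L4]=33
7. P0: store L0 := 88  bus=[BusRdX]  L0: P0=M P1=I P2=I  mem[L0]=70
8. P0: store L3 := 27  bus=[BusRdX]  L3: P0=M P1=I P2=I  mem[L3]=70
9. P0: store L3 := 39  bus=[-]  L3: P0=M P1=I P2=I  mem[L3]=70
10. P0: load  L4  bus=[BusRd]  L4: P0=S P1=S P2=S  mem[L4]=33
11. P0: load  L2  bus=[BusRd]  L2: P0=S P1=S P2=I  mem[L2]=70
12. P0: load  L2  bus=[-]  L2: P0=S P1=S P2=I  mem[L2]=70
13. P0: store L1 := 52  bus=[BusRdX]  L1: P0=M P1=I P2=I  mem[L1]=10
14. P2: load  L4  bus=[-]  L4: P0=S P1=S P2=S  mem[L4]=33
15. P0: load  L4  bus=[-]  L4: P0=S P1=S P2=S  mem[L4]=33
16. P1: load  L6  bus=[BusRd,Flush]  L6: P0=I P1=S P2=S  mem[L6]=81
17. P2: load  L2  bus=[BusRd]  L2: P0=S P1=S P2=S  mem[L2]=70

invalidations = 1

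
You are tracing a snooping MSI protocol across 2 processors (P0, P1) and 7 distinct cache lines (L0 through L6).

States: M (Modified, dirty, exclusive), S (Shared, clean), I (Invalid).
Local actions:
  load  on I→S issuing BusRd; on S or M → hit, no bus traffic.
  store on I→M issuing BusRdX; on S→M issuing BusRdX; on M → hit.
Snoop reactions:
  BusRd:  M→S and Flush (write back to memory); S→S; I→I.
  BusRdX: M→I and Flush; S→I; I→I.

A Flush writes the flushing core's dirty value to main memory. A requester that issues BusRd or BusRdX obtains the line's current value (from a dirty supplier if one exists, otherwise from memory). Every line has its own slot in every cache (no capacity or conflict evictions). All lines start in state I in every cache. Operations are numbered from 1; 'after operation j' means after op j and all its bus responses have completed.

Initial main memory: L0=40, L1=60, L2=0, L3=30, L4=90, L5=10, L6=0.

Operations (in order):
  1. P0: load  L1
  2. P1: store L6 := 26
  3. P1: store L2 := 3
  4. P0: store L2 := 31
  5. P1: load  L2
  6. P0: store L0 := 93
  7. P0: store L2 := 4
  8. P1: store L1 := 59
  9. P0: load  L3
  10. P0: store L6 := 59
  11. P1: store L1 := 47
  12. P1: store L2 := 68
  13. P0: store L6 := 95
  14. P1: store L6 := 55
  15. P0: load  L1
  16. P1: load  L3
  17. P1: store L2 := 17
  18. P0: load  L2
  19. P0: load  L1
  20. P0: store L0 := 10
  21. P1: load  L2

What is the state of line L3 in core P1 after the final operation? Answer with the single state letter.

state = S

step 1: P0: load  L1  ⟶  SI  (L1)  txn=BusRd  M[L1]=60
step 2: P1: store L6 := 26  ⟶  IM  (L6)  txn=BusRdX  M[L6]=0
step 3: P1: store L2 := 3  ⟶  IM  (L2)  txn=BusRdX  M[L2]=0
step 4: P0: store L2 := 31  ⟶  MI  (L2)  txn=BusRdX+Flush  M[L2]=3
step 5: P1: load  L2  ⟶  SS  (L2)  txn=BusRd+Flush  M[L2]=31
step 6: P0: store L0 := 93  ⟶  MI  (L0)  txn=BusRdX  M[L0]=40
step 7: P0: store L2 := 4  ⟶  MI  (L2)  txn=BusRdX  M[L2]=31
step 8: P1: store L1 := 59  ⟶  IM  (L1)  txn=BusRdX  M[L1]=60
step 9: P0: load  L3  ⟶  SI  (L3)  txn=BusRd  M[L3]=30
step 10: P0: store L6 := 59  ⟶  MI  (L6)  txn=BusRdX+Flush  M[L6]=26
step 11: P1: store L1 := 47  ⟶  IM  (L1)  txn=∅  M[L1]=60
step 12: P1: store L2 := 68  ⟶  IM  (L2)  txn=BusRdX+Flush  M[L2]=4
step 13: P0: store L6 := 95  ⟶  MI  (L6)  txn=∅  M[L6]=26
step 14: P1: store L6 := 55  ⟶  IM  (L6)  txn=BusRdX+Flush  M[L6]=95
step 15: P0: load  L1  ⟶  SS  (L1)  txn=BusRd+Flush  M[L1]=47
step 16: P1: load  L3  ⟶  SS  (L3)  txn=BusRd  M[L3]=30
step 17: P1: store L2 := 17  ⟶  IM  (L2)  txn=∅  M[L2]=4
step 18: P0: load  L2  ⟶  SS  (L2)  txn=BusRd+Flush  M[L2]=17
step 19: P0: load  L1  ⟶  SS  (L1)  txn=∅  M[L1]=47
step 20: P0: store L0 := 10  ⟶  MI  (L0)  txn=∅  M[L0]=40
step 21: P1: load  L2  ⟶  SS  (L2)  txn=∅  M[L2]=17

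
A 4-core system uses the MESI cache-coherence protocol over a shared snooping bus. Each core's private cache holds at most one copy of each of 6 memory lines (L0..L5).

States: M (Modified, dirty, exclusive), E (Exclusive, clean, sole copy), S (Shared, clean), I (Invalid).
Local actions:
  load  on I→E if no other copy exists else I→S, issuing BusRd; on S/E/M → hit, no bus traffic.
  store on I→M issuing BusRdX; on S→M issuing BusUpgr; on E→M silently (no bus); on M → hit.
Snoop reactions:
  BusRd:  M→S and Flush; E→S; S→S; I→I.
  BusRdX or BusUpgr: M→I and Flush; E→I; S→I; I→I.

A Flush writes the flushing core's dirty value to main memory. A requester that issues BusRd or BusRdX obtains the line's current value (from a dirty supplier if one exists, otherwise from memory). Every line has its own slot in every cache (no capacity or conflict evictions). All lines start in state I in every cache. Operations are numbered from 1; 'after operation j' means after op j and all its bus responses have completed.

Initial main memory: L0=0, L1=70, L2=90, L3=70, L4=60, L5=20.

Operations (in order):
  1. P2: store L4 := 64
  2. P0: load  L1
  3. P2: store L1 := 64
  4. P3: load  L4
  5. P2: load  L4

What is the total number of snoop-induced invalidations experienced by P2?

step 1: P2: store L4 := 64  ⟶  IIMI  (L4)  txn=BusRdX  M[L4]=60
step 2: P0: load  L1  ⟶  EIII  (L1)  txn=BusRd  M[L1]=70
step 3: P2: store L1 := 64  ⟶  IIMI  (L1)  txn=BusRdX  M[L1]=70
step 4: P3: load  L4  ⟶  IISS  (L4)  txn=BusRd+Flush  M[L4]=64
step 5: P2: load  L4  ⟶  IISS  (L4)  txn=∅  M[L4]=64

invalidations = 0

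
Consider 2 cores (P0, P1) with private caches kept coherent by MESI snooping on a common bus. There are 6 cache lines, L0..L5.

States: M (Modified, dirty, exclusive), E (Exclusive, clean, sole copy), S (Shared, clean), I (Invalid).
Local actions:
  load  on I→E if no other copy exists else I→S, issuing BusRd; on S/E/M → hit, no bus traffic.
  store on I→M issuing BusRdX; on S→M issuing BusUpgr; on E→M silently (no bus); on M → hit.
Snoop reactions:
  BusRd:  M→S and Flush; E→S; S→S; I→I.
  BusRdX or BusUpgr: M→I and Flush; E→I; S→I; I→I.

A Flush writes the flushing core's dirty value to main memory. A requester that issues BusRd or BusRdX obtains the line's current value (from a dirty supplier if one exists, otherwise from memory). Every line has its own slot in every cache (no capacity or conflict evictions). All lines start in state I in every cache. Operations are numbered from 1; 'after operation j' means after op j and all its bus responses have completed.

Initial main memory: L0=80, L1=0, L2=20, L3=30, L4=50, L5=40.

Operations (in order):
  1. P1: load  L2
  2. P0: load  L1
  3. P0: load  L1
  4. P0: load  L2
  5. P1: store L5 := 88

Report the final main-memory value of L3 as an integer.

memory[L3] = 30

1. P1: load  L2  bus=[BusRd]  L2: P0=I P1=E  mem[L2]=20
2. P0: load  L1  bus=[BusRd]  L1: P0=E P1=I  mem[L1]=0
3. P0: load  L1  bus=[-]  L1: P0=E P1=I  mem[L1]=0
4. P0: load  L2  bus=[BusRd]  L2: P0=S P1=S  mem[L2]=20
5. P1: store L5 := 88  bus=[BusRdX]  L5: P0=I P1=M  mem[L5]=40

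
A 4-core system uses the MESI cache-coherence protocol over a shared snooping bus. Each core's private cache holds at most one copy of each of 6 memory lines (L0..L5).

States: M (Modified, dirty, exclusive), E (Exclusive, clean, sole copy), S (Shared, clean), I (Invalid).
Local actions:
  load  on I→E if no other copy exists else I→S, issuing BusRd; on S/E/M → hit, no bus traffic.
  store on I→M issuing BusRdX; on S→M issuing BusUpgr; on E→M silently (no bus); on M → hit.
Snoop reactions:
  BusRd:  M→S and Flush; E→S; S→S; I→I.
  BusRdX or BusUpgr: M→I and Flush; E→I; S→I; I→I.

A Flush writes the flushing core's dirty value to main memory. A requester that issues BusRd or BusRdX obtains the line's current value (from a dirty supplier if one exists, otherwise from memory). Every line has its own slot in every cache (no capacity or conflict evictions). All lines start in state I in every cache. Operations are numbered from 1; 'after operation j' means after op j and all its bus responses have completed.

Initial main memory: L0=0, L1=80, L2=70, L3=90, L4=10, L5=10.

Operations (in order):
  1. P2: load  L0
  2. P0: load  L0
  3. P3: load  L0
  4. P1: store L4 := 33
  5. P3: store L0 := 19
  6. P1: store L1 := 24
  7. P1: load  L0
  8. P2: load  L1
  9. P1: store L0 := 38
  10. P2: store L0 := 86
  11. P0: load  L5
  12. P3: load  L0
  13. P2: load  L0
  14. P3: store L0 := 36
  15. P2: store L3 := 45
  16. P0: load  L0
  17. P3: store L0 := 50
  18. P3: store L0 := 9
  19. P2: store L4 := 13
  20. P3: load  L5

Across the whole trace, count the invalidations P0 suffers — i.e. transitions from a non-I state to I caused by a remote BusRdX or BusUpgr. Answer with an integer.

step 1: P2: load  L0  ⟶  IIEI  (L0)  txn=BusRd  M[L0]=0
step 2: P0: load  L0  ⟶  SISI  (L0)  txn=BusRd  M[L0]=0
step 3: P3: load  L0  ⟶  SISS  (L0)  txn=BusRd  M[L0]=0
step 4: P1: store L4 := 33  ⟶  IMII  (L4)  txn=BusRdX  M[L4]=10
step 5: P3: store L0 := 19  ⟶  IIIM  (L0)  txn=BusUpgr  M[L0]=0
step 6: P1: store L1 := 24  ⟶  IMII  (L1)  txn=BusRdX  M[L1]=80
step 7: P1: load  L0  ⟶  ISIS  (L0)  txn=BusRd+Flush  M[L0]=19
step 8: P2: load  L1  ⟶  ISSI  (L1)  txn=BusRd+Flush  M[L1]=24
step 9: P1: store L0 := 38  ⟶  IMII  (L0)  txn=BusUpgr  M[L0]=19
step 10: P2: store L0 := 86  ⟶  IIMI  (L0)  txn=BusRdX+Flush  M[L0]=38
step 11: P0: load  L5  ⟶  EIII  (L5)  txn=BusRd  M[L5]=10
step 12: P3: load  L0  ⟶  IISS  (L0)  txn=BusRd+Flush  M[L0]=86
step 13: P2: load  L0  ⟶  IISS  (L0)  txn=∅  M[L0]=86
step 14: P3: store L0 := 36  ⟶  IIIM  (L0)  txn=BusUpgr  M[L0]=86
step 15: P2: store L3 := 45  ⟶  IIMI  (L3)  txn=BusRdX  M[L3]=90
step 16: P0: load  L0  ⟶  SIIS  (L0)  txn=BusRd+Flush  M[L0]=36
step 17: P3: store L0 := 50  ⟶  IIIM  (L0)  txn=BusUpgr  M[L0]=36
step 18: P3: store L0 := 9  ⟶  IIIM  (L0)  txn=∅  M[L0]=36
step 19: P2: store L4 := 13  ⟶  IIMI  (L4)  txn=BusRdX+Flush  M[L4]=33
step 20: P3: load  L5  ⟶  SIIS  (L5)  txn=BusRd  M[L5]=10

invalidations = 2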